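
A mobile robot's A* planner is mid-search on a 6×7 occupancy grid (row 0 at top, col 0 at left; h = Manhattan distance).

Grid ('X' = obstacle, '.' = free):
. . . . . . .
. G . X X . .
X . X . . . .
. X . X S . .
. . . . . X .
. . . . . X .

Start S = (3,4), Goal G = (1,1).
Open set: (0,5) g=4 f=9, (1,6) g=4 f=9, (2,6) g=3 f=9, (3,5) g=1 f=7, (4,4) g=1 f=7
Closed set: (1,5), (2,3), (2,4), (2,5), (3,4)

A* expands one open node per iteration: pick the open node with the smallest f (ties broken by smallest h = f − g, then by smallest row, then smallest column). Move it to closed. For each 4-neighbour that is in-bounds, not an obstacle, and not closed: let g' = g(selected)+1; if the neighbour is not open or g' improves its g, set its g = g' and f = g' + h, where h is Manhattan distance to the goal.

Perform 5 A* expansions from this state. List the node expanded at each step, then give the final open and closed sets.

step 1: expand (3,5) (f=7, h=6) → closed; open now [(0,5) g=4 f=9, (1,6) g=4 f=9, (2,6) g=3 f=9, (3,6) g=2 f=9, (4,4) g=1 f=7]
step 2: expand (4,4) (f=7, h=6) → closed; open now [(0,5) g=4 f=9, (1,6) g=4 f=9, (2,6) g=3 f=9, (3,6) g=2 f=9, (4,3) g=2 f=7, (5,4) g=2 f=9]
step 3: expand (4,3) (f=7, h=5) → closed; open now [(0,5) g=4 f=9, (1,6) g=4 f=9, (2,6) g=3 f=9, (3,6) g=2 f=9, (4,2) g=3 f=7, (5,3) g=3 f=9, (5,4) g=2 f=9]
step 4: expand (4,2) (f=7, h=4) → closed; open now [(0,5) g=4 f=9, (1,6) g=4 f=9, (2,6) g=3 f=9, (3,2) g=4 f=7, (3,6) g=2 f=9, (4,1) g=4 f=7, (5,2) g=4 f=9, (5,3) g=3 f=9, (5,4) g=2 f=9]
step 5: expand (3,2) (f=7, h=3) → closed; open now [(0,5) g=4 f=9, (1,6) g=4 f=9, (2,6) g=3 f=9, (3,6) g=2 f=9, (4,1) g=4 f=7, (5,2) g=4 f=9, (5,3) g=3 f=9, (5,4) g=2 f=9]

order=[(3,5) → (4,4) → (4,3) → (4,2) → (3,2)]; open=[(0,5) g=4 f=9, (1,6) g=4 f=9, (2,6) g=3 f=9, (3,6) g=2 f=9, (4,1) g=4 f=7, (5,2) g=4 f=9, (5,3) g=3 f=9, (5,4) g=2 f=9]; closed=[(1,5), (2,3), (2,4), (2,5), (3,2), (3,4), (3,5), (4,2), (4,3), (4,4)]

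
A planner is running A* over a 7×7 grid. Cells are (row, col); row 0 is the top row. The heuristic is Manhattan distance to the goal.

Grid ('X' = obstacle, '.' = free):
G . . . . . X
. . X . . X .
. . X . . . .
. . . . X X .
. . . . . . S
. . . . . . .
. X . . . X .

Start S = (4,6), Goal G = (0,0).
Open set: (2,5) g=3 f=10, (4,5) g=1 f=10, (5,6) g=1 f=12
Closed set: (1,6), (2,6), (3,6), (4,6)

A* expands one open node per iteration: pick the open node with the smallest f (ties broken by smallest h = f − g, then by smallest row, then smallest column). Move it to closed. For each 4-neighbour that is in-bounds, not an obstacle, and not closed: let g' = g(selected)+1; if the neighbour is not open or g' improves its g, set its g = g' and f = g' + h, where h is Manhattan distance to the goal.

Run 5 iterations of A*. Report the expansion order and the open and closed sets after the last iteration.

order=[(2,5) → (2,4) → (1,4) → (0,4) → (0,3)]; open=[(0,2) g=8 f=10, (0,5) g=7 f=12, (1,3) g=6 f=10, (2,3) g=5 f=10, (4,5) g=1 f=10, (5,6) g=1 f=12]; closed=[(0,3), (0,4), (1,4), (1,6), (2,4), (2,5), (2,6), (3,6), (4,6)]

step 1: expand (2,5) (f=10, h=7) → closed; open now [(2,4) g=4 f=10, (4,5) g=1 f=10, (5,6) g=1 f=12]
step 2: expand (2,4) (f=10, h=6) → closed; open now [(1,4) g=5 f=10, (2,3) g=5 f=10, (4,5) g=1 f=10, (5,6) g=1 f=12]
step 3: expand (1,4) (f=10, h=5) → closed; open now [(0,4) g=6 f=10, (1,3) g=6 f=10, (2,3) g=5 f=10, (4,5) g=1 f=10, (5,6) g=1 f=12]
step 4: expand (0,4) (f=10, h=4) → closed; open now [(0,3) g=7 f=10, (0,5) g=7 f=12, (1,3) g=6 f=10, (2,3) g=5 f=10, (4,5) g=1 f=10, (5,6) g=1 f=12]
step 5: expand (0,3) (f=10, h=3) → closed; open now [(0,2) g=8 f=10, (0,5) g=7 f=12, (1,3) g=6 f=10, (2,3) g=5 f=10, (4,5) g=1 f=10, (5,6) g=1 f=12]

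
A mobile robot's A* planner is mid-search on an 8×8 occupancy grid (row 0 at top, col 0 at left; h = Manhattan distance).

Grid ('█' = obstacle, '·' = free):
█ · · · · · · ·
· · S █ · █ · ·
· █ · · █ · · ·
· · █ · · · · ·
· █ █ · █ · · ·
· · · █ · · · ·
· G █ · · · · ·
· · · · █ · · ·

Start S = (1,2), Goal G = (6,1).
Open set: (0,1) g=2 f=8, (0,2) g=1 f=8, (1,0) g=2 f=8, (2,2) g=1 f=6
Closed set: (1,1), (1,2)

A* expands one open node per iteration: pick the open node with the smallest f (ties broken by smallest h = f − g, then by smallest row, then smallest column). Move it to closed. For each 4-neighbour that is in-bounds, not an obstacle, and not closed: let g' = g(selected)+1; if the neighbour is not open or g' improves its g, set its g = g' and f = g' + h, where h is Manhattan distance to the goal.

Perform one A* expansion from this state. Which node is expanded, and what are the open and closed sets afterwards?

step 1: expand (2,2) (f=6, h=5) → closed; open now [(0,1) g=2 f=8, (0,2) g=1 f=8, (1,0) g=2 f=8, (2,3) g=2 f=8]

expanded=(2,2); open=[(0,1) g=2 f=8, (0,2) g=1 f=8, (1,0) g=2 f=8, (2,3) g=2 f=8]; closed=[(1,1), (1,2), (2,2)]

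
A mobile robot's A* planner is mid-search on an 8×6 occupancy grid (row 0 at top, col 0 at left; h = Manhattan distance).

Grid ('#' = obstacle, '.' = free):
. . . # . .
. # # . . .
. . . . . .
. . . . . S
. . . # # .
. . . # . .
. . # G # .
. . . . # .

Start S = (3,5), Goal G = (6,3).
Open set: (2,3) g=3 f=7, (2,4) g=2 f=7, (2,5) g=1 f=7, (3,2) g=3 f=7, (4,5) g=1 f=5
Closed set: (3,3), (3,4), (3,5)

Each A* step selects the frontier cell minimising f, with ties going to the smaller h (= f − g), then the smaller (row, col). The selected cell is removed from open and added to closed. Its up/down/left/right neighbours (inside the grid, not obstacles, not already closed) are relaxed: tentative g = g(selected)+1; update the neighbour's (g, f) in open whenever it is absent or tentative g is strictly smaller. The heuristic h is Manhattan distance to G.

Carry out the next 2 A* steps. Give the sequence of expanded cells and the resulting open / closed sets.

order=[(4,5) → (5,5)]; open=[(2,3) g=3 f=7, (2,4) g=2 f=7, (2,5) g=1 f=7, (3,2) g=3 f=7, (5,4) g=3 f=5, (6,5) g=3 f=5]; closed=[(3,3), (3,4), (3,5), (4,5), (5,5)]

step 1: expand (4,5) (f=5, h=4) → closed; open now [(2,3) g=3 f=7, (2,4) g=2 f=7, (2,5) g=1 f=7, (3,2) g=3 f=7, (5,5) g=2 f=5]
step 2: expand (5,5) (f=5, h=3) → closed; open now [(2,3) g=3 f=7, (2,4) g=2 f=7, (2,5) g=1 f=7, (3,2) g=3 f=7, (5,4) g=3 f=5, (6,5) g=3 f=5]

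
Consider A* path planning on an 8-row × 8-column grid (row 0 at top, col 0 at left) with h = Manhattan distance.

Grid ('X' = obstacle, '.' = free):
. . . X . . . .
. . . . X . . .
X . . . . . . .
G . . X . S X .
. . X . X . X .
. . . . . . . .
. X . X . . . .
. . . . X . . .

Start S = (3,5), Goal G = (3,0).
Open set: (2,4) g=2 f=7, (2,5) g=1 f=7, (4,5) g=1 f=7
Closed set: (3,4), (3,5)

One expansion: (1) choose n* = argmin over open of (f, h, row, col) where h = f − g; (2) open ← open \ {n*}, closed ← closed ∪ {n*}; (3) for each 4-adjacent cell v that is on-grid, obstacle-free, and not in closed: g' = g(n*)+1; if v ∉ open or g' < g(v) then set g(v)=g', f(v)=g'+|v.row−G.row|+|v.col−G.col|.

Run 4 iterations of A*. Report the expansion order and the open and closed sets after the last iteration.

step 1: expand (2,4) (f=7, h=5) → closed; open now [(2,3) g=3 f=7, (2,5) g=1 f=7, (4,5) g=1 f=7]
step 2: expand (2,3) (f=7, h=4) → closed; open now [(1,3) g=4 f=9, (2,2) g=4 f=7, (2,5) g=1 f=7, (4,5) g=1 f=7]
step 3: expand (2,2) (f=7, h=3) → closed; open now [(1,2) g=5 f=9, (1,3) g=4 f=9, (2,1) g=5 f=7, (2,5) g=1 f=7, (3,2) g=5 f=7, (4,5) g=1 f=7]
step 4: expand (2,1) (f=7, h=2) → closed; open now [(1,1) g=6 f=9, (1,2) g=5 f=9, (1,3) g=4 f=9, (2,5) g=1 f=7, (3,1) g=6 f=7, (3,2) g=5 f=7, (4,5) g=1 f=7]

order=[(2,4) → (2,3) → (2,2) → (2,1)]; open=[(1,1) g=6 f=9, (1,2) g=5 f=9, (1,3) g=4 f=9, (2,5) g=1 f=7, (3,1) g=6 f=7, (3,2) g=5 f=7, (4,5) g=1 f=7]; closed=[(2,1), (2,2), (2,3), (2,4), (3,4), (3,5)]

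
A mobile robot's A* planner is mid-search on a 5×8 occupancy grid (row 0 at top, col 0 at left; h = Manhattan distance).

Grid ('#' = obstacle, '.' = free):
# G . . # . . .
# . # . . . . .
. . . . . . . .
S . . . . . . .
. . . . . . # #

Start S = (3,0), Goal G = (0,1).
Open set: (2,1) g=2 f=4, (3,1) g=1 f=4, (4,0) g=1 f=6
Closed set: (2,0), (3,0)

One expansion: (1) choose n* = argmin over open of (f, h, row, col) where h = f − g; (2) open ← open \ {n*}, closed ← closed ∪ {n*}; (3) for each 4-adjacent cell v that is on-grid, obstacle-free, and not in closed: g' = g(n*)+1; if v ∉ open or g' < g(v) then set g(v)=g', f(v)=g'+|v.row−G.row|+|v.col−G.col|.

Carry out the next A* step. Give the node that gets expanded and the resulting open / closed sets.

step 1: expand (2,1) (f=4, h=2) → closed; open now [(1,1) g=3 f=4, (2,2) g=3 f=6, (3,1) g=1 f=4, (4,0) g=1 f=6]

expanded=(2,1); open=[(1,1) g=3 f=4, (2,2) g=3 f=6, (3,1) g=1 f=4, (4,0) g=1 f=6]; closed=[(2,0), (2,1), (3,0)]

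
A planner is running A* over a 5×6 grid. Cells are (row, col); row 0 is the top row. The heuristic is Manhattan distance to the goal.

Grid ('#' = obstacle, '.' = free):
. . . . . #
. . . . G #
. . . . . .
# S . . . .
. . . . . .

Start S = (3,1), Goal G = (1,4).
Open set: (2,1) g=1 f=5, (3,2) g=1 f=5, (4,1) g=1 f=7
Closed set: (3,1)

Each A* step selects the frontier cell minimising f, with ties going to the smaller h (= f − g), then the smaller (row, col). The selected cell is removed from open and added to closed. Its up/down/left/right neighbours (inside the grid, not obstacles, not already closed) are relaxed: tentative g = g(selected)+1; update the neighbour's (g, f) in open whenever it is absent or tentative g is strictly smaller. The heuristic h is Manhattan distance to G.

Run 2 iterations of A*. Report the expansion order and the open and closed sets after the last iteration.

step 1: expand (2,1) (f=5, h=4) → closed; open now [(1,1) g=2 f=5, (2,0) g=2 f=7, (2,2) g=2 f=5, (3,2) g=1 f=5, (4,1) g=1 f=7]
step 2: expand (1,1) (f=5, h=3) → closed; open now [(0,1) g=3 f=7, (1,0) g=3 f=7, (1,2) g=3 f=5, (2,0) g=2 f=7, (2,2) g=2 f=5, (3,2) g=1 f=5, (4,1) g=1 f=7]

order=[(2,1) → (1,1)]; open=[(0,1) g=3 f=7, (1,0) g=3 f=7, (1,2) g=3 f=5, (2,0) g=2 f=7, (2,2) g=2 f=5, (3,2) g=1 f=5, (4,1) g=1 f=7]; closed=[(1,1), (2,1), (3,1)]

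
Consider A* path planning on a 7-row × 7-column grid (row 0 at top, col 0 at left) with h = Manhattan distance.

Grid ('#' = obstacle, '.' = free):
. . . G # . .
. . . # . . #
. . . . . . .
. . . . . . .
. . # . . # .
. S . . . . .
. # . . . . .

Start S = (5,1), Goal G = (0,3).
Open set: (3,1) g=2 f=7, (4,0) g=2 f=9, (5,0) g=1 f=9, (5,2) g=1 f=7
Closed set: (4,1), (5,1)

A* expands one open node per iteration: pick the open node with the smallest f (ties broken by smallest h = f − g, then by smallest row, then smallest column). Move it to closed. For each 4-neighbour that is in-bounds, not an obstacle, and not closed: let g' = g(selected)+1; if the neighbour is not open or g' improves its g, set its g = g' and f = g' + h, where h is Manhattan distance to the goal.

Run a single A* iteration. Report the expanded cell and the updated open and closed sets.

expanded=(3,1); open=[(2,1) g=3 f=7, (3,0) g=3 f=9, (3,2) g=3 f=7, (4,0) g=2 f=9, (5,0) g=1 f=9, (5,2) g=1 f=7]; closed=[(3,1), (4,1), (5,1)]

step 1: expand (3,1) (f=7, h=5) → closed; open now [(2,1) g=3 f=7, (3,0) g=3 f=9, (3,2) g=3 f=7, (4,0) g=2 f=9, (5,0) g=1 f=9, (5,2) g=1 f=7]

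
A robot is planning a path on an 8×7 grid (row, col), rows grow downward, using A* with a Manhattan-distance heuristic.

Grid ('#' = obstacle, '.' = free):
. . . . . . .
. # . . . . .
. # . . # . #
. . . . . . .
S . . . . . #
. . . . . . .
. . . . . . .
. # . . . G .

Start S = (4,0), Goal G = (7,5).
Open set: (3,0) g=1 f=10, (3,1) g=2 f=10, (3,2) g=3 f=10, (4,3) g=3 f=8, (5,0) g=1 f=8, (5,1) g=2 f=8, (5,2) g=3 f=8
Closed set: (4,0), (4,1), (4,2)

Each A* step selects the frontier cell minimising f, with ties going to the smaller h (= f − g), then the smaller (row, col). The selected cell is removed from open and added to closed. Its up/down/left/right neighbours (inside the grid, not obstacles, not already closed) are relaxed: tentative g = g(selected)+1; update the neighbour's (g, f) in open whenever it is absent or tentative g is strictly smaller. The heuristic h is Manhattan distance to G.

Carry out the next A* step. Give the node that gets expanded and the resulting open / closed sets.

expanded=(4,3); open=[(3,0) g=1 f=10, (3,1) g=2 f=10, (3,2) g=3 f=10, (3,3) g=4 f=10, (4,4) g=4 f=8, (5,0) g=1 f=8, (5,1) g=2 f=8, (5,2) g=3 f=8, (5,3) g=4 f=8]; closed=[(4,0), (4,1), (4,2), (4,3)]

step 1: expand (4,3) (f=8, h=5) → closed; open now [(3,0) g=1 f=10, (3,1) g=2 f=10, (3,2) g=3 f=10, (3,3) g=4 f=10, (4,4) g=4 f=8, (5,0) g=1 f=8, (5,1) g=2 f=8, (5,2) g=3 f=8, (5,3) g=4 f=8]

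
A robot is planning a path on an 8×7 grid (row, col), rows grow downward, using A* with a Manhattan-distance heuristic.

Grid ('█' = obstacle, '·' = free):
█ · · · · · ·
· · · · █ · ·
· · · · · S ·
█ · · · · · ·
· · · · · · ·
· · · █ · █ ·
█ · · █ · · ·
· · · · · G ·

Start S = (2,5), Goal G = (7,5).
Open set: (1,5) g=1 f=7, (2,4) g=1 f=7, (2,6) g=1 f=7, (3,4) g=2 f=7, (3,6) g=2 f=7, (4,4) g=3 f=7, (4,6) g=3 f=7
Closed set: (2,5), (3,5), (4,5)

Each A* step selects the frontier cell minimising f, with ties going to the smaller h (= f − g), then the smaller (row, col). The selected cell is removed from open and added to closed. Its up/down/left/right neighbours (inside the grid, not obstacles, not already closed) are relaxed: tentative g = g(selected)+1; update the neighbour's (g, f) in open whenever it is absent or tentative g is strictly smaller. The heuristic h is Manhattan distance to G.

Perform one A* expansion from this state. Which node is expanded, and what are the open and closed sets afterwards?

step 1: expand (4,4) (f=7, h=4) → closed; open now [(1,5) g=1 f=7, (2,4) g=1 f=7, (2,6) g=1 f=7, (3,4) g=2 f=7, (3,6) g=2 f=7, (4,3) g=4 f=9, (4,6) g=3 f=7, (5,4) g=4 f=7]

expanded=(4,4); open=[(1,5) g=1 f=7, (2,4) g=1 f=7, (2,6) g=1 f=7, (3,4) g=2 f=7, (3,6) g=2 f=7, (4,3) g=4 f=9, (4,6) g=3 f=7, (5,4) g=4 f=7]; closed=[(2,5), (3,5), (4,4), (4,5)]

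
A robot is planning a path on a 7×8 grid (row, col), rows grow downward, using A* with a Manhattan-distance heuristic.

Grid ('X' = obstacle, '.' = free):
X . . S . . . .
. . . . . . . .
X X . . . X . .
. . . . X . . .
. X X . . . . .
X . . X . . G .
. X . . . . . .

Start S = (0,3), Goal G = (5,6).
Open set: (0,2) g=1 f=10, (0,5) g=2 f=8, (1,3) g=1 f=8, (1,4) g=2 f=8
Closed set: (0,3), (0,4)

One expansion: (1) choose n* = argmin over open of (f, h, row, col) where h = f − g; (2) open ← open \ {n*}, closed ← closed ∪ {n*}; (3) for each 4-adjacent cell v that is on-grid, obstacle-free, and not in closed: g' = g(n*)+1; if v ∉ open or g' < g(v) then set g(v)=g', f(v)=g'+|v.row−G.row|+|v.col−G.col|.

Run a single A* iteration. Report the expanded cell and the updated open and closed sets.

step 1: expand (0,5) (f=8, h=6) → closed; open now [(0,2) g=1 f=10, (0,6) g=3 f=8, (1,3) g=1 f=8, (1,4) g=2 f=8, (1,5) g=3 f=8]

expanded=(0,5); open=[(0,2) g=1 f=10, (0,6) g=3 f=8, (1,3) g=1 f=8, (1,4) g=2 f=8, (1,5) g=3 f=8]; closed=[(0,3), (0,4), (0,5)]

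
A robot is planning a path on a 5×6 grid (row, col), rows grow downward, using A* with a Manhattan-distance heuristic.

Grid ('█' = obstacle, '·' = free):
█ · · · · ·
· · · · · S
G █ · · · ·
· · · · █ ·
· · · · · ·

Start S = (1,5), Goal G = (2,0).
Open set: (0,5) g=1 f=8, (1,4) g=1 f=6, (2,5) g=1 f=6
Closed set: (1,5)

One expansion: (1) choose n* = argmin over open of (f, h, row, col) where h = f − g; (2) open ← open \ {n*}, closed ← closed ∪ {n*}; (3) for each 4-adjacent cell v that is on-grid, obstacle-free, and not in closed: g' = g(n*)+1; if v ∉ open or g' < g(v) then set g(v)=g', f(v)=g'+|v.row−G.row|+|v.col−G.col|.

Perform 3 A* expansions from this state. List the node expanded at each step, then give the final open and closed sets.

step 1: expand (1,4) (f=6, h=5) → closed; open now [(0,4) g=2 f=8, (0,5) g=1 f=8, (1,3) g=2 f=6, (2,4) g=2 f=6, (2,5) g=1 f=6]
step 2: expand (1,3) (f=6, h=4) → closed; open now [(0,3) g=3 f=8, (0,4) g=2 f=8, (0,5) g=1 f=8, (1,2) g=3 f=6, (2,3) g=3 f=6, (2,4) g=2 f=6, (2,5) g=1 f=6]
step 3: expand (1,2) (f=6, h=3) → closed; open now [(0,2) g=4 f=8, (0,3) g=3 f=8, (0,4) g=2 f=8, (0,5) g=1 f=8, (1,1) g=4 f=6, (2,2) g=4 f=6, (2,3) g=3 f=6, (2,4) g=2 f=6, (2,5) g=1 f=6]

order=[(1,4) → (1,3) → (1,2)]; open=[(0,2) g=4 f=8, (0,3) g=3 f=8, (0,4) g=2 f=8, (0,5) g=1 f=8, (1,1) g=4 f=6, (2,2) g=4 f=6, (2,3) g=3 f=6, (2,4) g=2 f=6, (2,5) g=1 f=6]; closed=[(1,2), (1,3), (1,4), (1,5)]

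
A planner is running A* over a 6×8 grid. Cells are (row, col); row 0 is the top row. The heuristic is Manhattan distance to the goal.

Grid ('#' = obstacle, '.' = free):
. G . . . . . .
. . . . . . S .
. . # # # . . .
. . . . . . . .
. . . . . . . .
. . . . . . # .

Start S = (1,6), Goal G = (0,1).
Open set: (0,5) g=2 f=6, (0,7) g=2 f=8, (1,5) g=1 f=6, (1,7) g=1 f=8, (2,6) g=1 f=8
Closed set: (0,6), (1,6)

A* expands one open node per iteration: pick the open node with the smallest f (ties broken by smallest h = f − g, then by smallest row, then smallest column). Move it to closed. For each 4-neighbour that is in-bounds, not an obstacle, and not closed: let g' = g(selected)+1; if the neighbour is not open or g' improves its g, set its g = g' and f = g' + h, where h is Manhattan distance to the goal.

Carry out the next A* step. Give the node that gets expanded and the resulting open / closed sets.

expanded=(0,5); open=[(0,4) g=3 f=6, (0,7) g=2 f=8, (1,5) g=1 f=6, (1,7) g=1 f=8, (2,6) g=1 f=8]; closed=[(0,5), (0,6), (1,6)]

step 1: expand (0,5) (f=6, h=4) → closed; open now [(0,4) g=3 f=6, (0,7) g=2 f=8, (1,5) g=1 f=6, (1,7) g=1 f=8, (2,6) g=1 f=8]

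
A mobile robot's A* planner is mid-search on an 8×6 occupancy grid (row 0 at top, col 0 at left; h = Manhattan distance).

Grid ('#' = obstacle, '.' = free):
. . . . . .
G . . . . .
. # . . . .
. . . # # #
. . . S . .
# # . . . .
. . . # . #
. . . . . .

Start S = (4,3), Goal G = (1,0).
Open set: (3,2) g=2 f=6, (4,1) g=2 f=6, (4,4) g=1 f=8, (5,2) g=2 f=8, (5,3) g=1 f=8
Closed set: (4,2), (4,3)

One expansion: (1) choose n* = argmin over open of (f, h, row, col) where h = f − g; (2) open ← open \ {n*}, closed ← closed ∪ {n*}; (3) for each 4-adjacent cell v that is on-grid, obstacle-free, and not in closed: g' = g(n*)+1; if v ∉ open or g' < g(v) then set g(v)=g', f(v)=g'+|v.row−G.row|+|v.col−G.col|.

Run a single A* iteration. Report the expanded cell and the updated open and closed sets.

step 1: expand (3,2) (f=6, h=4) → closed; open now [(2,2) g=3 f=6, (3,1) g=3 f=6, (4,1) g=2 f=6, (4,4) g=1 f=8, (5,2) g=2 f=8, (5,3) g=1 f=8]

expanded=(3,2); open=[(2,2) g=3 f=6, (3,1) g=3 f=6, (4,1) g=2 f=6, (4,4) g=1 f=8, (5,2) g=2 f=8, (5,3) g=1 f=8]; closed=[(3,2), (4,2), (4,3)]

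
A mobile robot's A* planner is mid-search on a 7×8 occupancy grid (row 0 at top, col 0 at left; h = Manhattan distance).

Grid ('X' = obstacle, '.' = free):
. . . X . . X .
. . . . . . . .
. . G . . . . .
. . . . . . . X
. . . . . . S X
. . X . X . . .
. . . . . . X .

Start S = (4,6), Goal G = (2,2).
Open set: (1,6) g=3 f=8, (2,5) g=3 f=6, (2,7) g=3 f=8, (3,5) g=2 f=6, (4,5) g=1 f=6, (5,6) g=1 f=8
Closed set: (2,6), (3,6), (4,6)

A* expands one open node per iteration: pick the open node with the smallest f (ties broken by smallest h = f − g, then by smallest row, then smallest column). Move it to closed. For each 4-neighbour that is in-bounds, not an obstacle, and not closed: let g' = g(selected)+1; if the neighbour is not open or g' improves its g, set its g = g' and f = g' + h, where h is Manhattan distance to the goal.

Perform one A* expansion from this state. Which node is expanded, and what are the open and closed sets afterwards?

step 1: expand (2,5) (f=6, h=3) → closed; open now [(1,5) g=4 f=8, (1,6) g=3 f=8, (2,4) g=4 f=6, (2,7) g=3 f=8, (3,5) g=2 f=6, (4,5) g=1 f=6, (5,6) g=1 f=8]

expanded=(2,5); open=[(1,5) g=4 f=8, (1,6) g=3 f=8, (2,4) g=4 f=6, (2,7) g=3 f=8, (3,5) g=2 f=6, (4,5) g=1 f=6, (5,6) g=1 f=8]; closed=[(2,5), (2,6), (3,6), (4,6)]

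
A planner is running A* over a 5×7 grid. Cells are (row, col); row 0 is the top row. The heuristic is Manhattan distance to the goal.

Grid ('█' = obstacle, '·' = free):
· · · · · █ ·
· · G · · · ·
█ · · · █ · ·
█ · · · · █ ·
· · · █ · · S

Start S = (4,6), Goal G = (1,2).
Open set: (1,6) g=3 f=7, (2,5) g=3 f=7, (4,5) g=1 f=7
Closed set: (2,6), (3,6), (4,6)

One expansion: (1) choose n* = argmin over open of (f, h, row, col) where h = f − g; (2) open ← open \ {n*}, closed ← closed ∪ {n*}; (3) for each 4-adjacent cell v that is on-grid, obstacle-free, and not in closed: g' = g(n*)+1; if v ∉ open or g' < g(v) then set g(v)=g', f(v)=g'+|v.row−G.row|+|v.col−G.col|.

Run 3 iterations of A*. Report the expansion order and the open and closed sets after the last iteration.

order=[(1,6) → (1,5) → (1,4)]; open=[(0,4) g=6 f=9, (0,6) g=4 f=9, (1,3) g=6 f=7, (2,5) g=3 f=7, (4,5) g=1 f=7]; closed=[(1,4), (1,5), (1,6), (2,6), (3,6), (4,6)]

step 1: expand (1,6) (f=7, h=4) → closed; open now [(0,6) g=4 f=9, (1,5) g=4 f=7, (2,5) g=3 f=7, (4,5) g=1 f=7]
step 2: expand (1,5) (f=7, h=3) → closed; open now [(0,6) g=4 f=9, (1,4) g=5 f=7, (2,5) g=3 f=7, (4,5) g=1 f=7]
step 3: expand (1,4) (f=7, h=2) → closed; open now [(0,4) g=6 f=9, (0,6) g=4 f=9, (1,3) g=6 f=7, (2,5) g=3 f=7, (4,5) g=1 f=7]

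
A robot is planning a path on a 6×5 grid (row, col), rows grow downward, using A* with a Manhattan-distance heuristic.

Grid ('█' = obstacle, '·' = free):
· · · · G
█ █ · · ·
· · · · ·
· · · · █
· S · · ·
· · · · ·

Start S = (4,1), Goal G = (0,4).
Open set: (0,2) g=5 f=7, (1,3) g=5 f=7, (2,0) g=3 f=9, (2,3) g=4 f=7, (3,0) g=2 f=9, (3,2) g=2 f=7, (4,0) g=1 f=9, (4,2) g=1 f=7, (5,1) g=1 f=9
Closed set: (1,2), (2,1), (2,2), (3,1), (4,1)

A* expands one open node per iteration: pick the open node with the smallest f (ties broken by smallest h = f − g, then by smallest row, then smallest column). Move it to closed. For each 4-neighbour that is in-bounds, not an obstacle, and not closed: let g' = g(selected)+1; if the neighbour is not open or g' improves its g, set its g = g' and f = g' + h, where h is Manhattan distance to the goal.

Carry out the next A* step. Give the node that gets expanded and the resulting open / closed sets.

expanded=(0,2); open=[(0,1) g=6 f=9, (0,3) g=6 f=7, (1,3) g=5 f=7, (2,0) g=3 f=9, (2,3) g=4 f=7, (3,0) g=2 f=9, (3,2) g=2 f=7, (4,0) g=1 f=9, (4,2) g=1 f=7, (5,1) g=1 f=9]; closed=[(0,2), (1,2), (2,1), (2,2), (3,1), (4,1)]

step 1: expand (0,2) (f=7, h=2) → closed; open now [(0,1) g=6 f=9, (0,3) g=6 f=7, (1,3) g=5 f=7, (2,0) g=3 f=9, (2,3) g=4 f=7, (3,0) g=2 f=9, (3,2) g=2 f=7, (4,0) g=1 f=9, (4,2) g=1 f=7, (5,1) g=1 f=9]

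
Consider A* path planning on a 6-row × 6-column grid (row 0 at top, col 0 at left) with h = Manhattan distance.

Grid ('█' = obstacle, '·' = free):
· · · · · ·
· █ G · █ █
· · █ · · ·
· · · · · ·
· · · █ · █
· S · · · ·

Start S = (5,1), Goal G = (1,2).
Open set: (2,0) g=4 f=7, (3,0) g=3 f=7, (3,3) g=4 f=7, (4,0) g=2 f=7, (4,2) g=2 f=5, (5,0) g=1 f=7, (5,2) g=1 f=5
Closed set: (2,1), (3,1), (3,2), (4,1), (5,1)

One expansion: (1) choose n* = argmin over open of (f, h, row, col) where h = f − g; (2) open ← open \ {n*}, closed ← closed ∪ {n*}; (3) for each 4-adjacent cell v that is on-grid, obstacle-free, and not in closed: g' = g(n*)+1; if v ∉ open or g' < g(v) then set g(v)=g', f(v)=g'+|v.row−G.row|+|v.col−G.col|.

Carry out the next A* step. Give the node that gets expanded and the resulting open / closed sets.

expanded=(4,2); open=[(2,0) g=4 f=7, (3,0) g=3 f=7, (3,3) g=4 f=7, (4,0) g=2 f=7, (5,0) g=1 f=7, (5,2) g=1 f=5]; closed=[(2,1), (3,1), (3,2), (4,1), (4,2), (5,1)]

step 1: expand (4,2) (f=5, h=3) → closed; open now [(2,0) g=4 f=7, (3,0) g=3 f=7, (3,3) g=4 f=7, (4,0) g=2 f=7, (5,0) g=1 f=7, (5,2) g=1 f=5]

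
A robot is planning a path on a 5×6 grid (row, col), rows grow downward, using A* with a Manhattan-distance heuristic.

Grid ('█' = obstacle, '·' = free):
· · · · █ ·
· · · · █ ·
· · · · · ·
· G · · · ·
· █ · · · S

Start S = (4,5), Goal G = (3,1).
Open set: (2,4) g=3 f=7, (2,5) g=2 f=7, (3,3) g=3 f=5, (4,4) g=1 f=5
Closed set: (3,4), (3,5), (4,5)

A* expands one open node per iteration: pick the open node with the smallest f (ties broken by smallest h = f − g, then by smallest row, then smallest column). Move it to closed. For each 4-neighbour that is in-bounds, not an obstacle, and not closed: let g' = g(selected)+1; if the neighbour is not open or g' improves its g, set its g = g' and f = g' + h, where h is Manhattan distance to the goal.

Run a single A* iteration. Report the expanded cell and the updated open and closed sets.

expanded=(3,3); open=[(2,3) g=4 f=7, (2,4) g=3 f=7, (2,5) g=2 f=7, (3,2) g=4 f=5, (4,3) g=4 f=7, (4,4) g=1 f=5]; closed=[(3,3), (3,4), (3,5), (4,5)]

step 1: expand (3,3) (f=5, h=2) → closed; open now [(2,3) g=4 f=7, (2,4) g=3 f=7, (2,5) g=2 f=7, (3,2) g=4 f=5, (4,3) g=4 f=7, (4,4) g=1 f=5]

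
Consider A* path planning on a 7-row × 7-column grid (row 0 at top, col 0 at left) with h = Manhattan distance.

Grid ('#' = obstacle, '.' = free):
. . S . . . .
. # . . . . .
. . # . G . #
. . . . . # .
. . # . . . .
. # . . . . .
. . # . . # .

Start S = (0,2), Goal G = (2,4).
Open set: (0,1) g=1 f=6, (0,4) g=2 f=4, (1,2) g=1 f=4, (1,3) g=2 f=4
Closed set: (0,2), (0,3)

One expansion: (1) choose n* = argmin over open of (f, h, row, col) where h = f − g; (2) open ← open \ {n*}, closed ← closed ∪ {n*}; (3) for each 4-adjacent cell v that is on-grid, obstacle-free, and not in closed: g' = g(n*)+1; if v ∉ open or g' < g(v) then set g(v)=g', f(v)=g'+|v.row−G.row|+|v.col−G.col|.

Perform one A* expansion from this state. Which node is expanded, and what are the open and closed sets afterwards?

step 1: expand (0,4) (f=4, h=2) → closed; open now [(0,1) g=1 f=6, (0,5) g=3 f=6, (1,2) g=1 f=4, (1,3) g=2 f=4, (1,4) g=3 f=4]

expanded=(0,4); open=[(0,1) g=1 f=6, (0,5) g=3 f=6, (1,2) g=1 f=4, (1,3) g=2 f=4, (1,4) g=3 f=4]; closed=[(0,2), (0,3), (0,4)]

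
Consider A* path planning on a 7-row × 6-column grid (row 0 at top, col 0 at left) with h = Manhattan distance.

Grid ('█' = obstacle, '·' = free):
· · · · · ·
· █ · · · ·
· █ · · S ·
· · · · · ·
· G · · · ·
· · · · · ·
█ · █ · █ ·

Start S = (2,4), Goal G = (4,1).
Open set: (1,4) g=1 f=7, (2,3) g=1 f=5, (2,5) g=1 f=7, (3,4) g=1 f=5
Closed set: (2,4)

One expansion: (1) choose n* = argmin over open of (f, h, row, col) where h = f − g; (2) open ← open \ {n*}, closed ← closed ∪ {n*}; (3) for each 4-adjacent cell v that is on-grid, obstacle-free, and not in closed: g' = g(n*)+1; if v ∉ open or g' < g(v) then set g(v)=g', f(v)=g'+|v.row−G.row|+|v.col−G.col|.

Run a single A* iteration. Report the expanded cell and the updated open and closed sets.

step 1: expand (2,3) (f=5, h=4) → closed; open now [(1,3) g=2 f=7, (1,4) g=1 f=7, (2,2) g=2 f=5, (2,5) g=1 f=7, (3,3) g=2 f=5, (3,4) g=1 f=5]

expanded=(2,3); open=[(1,3) g=2 f=7, (1,4) g=1 f=7, (2,2) g=2 f=5, (2,5) g=1 f=7, (3,3) g=2 f=5, (3,4) g=1 f=5]; closed=[(2,3), (2,4)]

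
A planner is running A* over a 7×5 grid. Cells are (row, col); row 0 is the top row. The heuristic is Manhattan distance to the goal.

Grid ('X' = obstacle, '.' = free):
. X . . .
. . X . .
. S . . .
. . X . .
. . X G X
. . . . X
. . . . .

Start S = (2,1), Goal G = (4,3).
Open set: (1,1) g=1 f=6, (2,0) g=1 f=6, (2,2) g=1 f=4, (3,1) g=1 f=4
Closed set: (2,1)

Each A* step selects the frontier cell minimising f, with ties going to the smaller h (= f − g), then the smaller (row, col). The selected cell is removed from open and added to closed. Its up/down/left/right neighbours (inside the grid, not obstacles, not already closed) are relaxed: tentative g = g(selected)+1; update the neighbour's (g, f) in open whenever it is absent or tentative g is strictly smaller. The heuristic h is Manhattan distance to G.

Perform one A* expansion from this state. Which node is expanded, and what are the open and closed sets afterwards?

expanded=(2,2); open=[(1,1) g=1 f=6, (2,0) g=1 f=6, (2,3) g=2 f=4, (3,1) g=1 f=4]; closed=[(2,1), (2,2)]

step 1: expand (2,2) (f=4, h=3) → closed; open now [(1,1) g=1 f=6, (2,0) g=1 f=6, (2,3) g=2 f=4, (3,1) g=1 f=4]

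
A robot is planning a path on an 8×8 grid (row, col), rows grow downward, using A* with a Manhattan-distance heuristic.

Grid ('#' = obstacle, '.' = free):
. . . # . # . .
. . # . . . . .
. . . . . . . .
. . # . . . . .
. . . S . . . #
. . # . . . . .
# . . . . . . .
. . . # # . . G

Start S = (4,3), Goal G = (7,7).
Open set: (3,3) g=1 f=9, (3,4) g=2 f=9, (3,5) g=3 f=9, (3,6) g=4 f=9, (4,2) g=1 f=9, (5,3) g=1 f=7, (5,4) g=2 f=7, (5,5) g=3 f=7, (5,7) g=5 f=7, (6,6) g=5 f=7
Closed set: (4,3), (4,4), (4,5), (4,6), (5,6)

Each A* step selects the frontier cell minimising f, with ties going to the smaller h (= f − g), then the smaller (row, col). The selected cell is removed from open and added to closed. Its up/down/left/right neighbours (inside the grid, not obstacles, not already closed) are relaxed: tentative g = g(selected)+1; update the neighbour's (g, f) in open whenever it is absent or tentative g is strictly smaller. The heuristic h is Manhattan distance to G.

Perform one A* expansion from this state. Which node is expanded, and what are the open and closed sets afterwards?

step 1: expand (5,7) (f=7, h=2) → closed; open now [(3,3) g=1 f=9, (3,4) g=2 f=9, (3,5) g=3 f=9, (3,6) g=4 f=9, (4,2) g=1 f=9, (5,3) g=1 f=7, (5,4) g=2 f=7, (5,5) g=3 f=7, (6,6) g=5 f=7, (6,7) g=6 f=7]

expanded=(5,7); open=[(3,3) g=1 f=9, (3,4) g=2 f=9, (3,5) g=3 f=9, (3,6) g=4 f=9, (4,2) g=1 f=9, (5,3) g=1 f=7, (5,4) g=2 f=7, (5,5) g=3 f=7, (6,6) g=5 f=7, (6,7) g=6 f=7]; closed=[(4,3), (4,4), (4,5), (4,6), (5,6), (5,7)]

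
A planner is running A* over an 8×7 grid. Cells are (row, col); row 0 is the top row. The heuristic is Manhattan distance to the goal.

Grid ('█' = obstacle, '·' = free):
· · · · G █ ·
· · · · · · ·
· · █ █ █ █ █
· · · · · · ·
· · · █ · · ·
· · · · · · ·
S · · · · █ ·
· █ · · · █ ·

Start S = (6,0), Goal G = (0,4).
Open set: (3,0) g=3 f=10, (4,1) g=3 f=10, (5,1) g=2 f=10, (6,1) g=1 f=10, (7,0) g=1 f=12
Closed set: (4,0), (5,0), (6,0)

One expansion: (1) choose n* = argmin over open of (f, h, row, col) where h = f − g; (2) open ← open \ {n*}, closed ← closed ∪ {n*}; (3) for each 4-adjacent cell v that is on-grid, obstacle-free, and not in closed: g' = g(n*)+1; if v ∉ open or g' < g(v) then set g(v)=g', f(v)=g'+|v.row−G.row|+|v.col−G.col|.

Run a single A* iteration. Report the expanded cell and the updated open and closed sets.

expanded=(3,0); open=[(2,0) g=4 f=10, (3,1) g=4 f=10, (4,1) g=3 f=10, (5,1) g=2 f=10, (6,1) g=1 f=10, (7,0) g=1 f=12]; closed=[(3,0), (4,0), (5,0), (6,0)]

step 1: expand (3,0) (f=10, h=7) → closed; open now [(2,0) g=4 f=10, (3,1) g=4 f=10, (4,1) g=3 f=10, (5,1) g=2 f=10, (6,1) g=1 f=10, (7,0) g=1 f=12]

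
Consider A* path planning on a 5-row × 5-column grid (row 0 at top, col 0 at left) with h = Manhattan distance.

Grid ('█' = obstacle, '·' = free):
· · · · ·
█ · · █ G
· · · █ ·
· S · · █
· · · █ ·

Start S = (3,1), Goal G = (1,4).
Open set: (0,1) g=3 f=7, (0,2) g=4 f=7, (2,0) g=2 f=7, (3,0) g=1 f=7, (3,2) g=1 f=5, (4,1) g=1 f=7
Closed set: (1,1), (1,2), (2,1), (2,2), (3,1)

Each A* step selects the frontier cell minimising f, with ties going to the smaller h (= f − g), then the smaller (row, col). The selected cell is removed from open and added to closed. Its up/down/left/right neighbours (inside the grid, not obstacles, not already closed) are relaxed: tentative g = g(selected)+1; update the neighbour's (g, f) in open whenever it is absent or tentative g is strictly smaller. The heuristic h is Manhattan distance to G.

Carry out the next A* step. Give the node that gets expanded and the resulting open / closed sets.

step 1: expand (3,2) (f=5, h=4) → closed; open now [(0,1) g=3 f=7, (0,2) g=4 f=7, (2,0) g=2 f=7, (3,0) g=1 f=7, (3,3) g=2 f=5, (4,1) g=1 f=7, (4,2) g=2 f=7]

expanded=(3,2); open=[(0,1) g=3 f=7, (0,2) g=4 f=7, (2,0) g=2 f=7, (3,0) g=1 f=7, (3,3) g=2 f=5, (4,1) g=1 f=7, (4,2) g=2 f=7]; closed=[(1,1), (1,2), (2,1), (2,2), (3,1), (3,2)]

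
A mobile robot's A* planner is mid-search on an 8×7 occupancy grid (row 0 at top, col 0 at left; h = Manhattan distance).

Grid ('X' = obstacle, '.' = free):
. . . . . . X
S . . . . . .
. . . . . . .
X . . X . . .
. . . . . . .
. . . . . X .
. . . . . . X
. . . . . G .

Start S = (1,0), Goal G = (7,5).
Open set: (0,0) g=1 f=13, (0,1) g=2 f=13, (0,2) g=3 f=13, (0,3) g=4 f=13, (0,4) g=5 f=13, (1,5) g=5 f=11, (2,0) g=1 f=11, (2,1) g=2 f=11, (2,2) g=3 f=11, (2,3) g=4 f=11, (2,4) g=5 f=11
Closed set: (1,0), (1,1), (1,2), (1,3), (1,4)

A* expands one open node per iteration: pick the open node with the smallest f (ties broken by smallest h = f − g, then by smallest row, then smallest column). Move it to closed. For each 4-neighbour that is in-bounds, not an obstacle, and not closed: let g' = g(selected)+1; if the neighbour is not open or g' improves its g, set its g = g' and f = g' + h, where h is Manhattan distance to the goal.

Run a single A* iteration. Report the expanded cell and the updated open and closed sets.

step 1: expand (1,5) (f=11, h=6) → closed; open now [(0,0) g=1 f=13, (0,1) g=2 f=13, (0,2) g=3 f=13, (0,3) g=4 f=13, (0,4) g=5 f=13, (0,5) g=6 f=13, (1,6) g=6 f=13, (2,0) g=1 f=11, (2,1) g=2 f=11, (2,2) g=3 f=11, (2,3) g=4 f=11, (2,4) g=5 f=11, (2,5) g=6 f=11]

expanded=(1,5); open=[(0,0) g=1 f=13, (0,1) g=2 f=13, (0,2) g=3 f=13, (0,3) g=4 f=13, (0,4) g=5 f=13, (0,5) g=6 f=13, (1,6) g=6 f=13, (2,0) g=1 f=11, (2,1) g=2 f=11, (2,2) g=3 f=11, (2,3) g=4 f=11, (2,4) g=5 f=11, (2,5) g=6 f=11]; closed=[(1,0), (1,1), (1,2), (1,3), (1,4), (1,5)]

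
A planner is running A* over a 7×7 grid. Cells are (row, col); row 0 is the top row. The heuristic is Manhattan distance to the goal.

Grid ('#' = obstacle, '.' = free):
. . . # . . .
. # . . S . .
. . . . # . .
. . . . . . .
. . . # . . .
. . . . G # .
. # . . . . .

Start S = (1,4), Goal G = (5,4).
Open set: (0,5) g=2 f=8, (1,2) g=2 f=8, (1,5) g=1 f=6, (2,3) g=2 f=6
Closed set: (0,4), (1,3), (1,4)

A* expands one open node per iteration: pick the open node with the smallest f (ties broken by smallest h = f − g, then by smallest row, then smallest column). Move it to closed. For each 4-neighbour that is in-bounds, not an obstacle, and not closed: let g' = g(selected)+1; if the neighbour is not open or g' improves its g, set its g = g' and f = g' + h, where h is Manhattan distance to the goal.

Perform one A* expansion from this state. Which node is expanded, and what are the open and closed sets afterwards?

step 1: expand (2,3) (f=6, h=4) → closed; open now [(0,5) g=2 f=8, (1,2) g=2 f=8, (1,5) g=1 f=6, (2,2) g=3 f=8, (3,3) g=3 f=6]

expanded=(2,3); open=[(0,5) g=2 f=8, (1,2) g=2 f=8, (1,5) g=1 f=6, (2,2) g=3 f=8, (3,3) g=3 f=6]; closed=[(0,4), (1,3), (1,4), (2,3)]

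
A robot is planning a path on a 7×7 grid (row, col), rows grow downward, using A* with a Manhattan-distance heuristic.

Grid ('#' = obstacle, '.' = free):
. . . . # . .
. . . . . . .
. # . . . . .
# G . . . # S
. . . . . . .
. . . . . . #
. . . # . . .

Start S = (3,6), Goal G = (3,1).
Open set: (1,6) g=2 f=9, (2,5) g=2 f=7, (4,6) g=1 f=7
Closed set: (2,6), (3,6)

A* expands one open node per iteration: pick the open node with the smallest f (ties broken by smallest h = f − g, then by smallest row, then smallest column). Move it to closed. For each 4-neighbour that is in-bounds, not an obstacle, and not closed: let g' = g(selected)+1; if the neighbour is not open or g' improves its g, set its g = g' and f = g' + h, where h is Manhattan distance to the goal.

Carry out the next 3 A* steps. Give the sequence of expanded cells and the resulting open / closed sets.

step 1: expand (2,5) (f=7, h=5) → closed; open now [(1,5) g=3 f=9, (1,6) g=2 f=9, (2,4) g=3 f=7, (4,6) g=1 f=7]
step 2: expand (2,4) (f=7, h=4) → closed; open now [(1,4) g=4 f=9, (1,5) g=3 f=9, (1,6) g=2 f=9, (2,3) g=4 f=7, (3,4) g=4 f=7, (4,6) g=1 f=7]
step 3: expand (2,3) (f=7, h=3) → closed; open now [(1,3) g=5 f=9, (1,4) g=4 f=9, (1,5) g=3 f=9, (1,6) g=2 f=9, (2,2) g=5 f=7, (3,3) g=5 f=7, (3,4) g=4 f=7, (4,6) g=1 f=7]

order=[(2,5) → (2,4) → (2,3)]; open=[(1,3) g=5 f=9, (1,4) g=4 f=9, (1,5) g=3 f=9, (1,6) g=2 f=9, (2,2) g=5 f=7, (3,3) g=5 f=7, (3,4) g=4 f=7, (4,6) g=1 f=7]; closed=[(2,3), (2,4), (2,5), (2,6), (3,6)]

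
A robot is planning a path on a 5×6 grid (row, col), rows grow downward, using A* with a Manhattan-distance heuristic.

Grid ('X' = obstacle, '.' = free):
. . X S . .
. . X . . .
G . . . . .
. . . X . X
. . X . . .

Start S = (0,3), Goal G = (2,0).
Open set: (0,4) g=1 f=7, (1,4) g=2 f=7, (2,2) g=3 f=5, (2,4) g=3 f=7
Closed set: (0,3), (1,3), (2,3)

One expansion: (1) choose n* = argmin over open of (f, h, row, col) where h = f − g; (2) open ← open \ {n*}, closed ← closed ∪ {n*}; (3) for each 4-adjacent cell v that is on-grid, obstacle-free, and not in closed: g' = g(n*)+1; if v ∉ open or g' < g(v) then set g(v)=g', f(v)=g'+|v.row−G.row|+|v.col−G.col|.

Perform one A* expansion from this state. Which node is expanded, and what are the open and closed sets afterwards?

expanded=(2,2); open=[(0,4) g=1 f=7, (1,4) g=2 f=7, (2,1) g=4 f=5, (2,4) g=3 f=7, (3,2) g=4 f=7]; closed=[(0,3), (1,3), (2,2), (2,3)]

step 1: expand (2,2) (f=5, h=2) → closed; open now [(0,4) g=1 f=7, (1,4) g=2 f=7, (2,1) g=4 f=5, (2,4) g=3 f=7, (3,2) g=4 f=7]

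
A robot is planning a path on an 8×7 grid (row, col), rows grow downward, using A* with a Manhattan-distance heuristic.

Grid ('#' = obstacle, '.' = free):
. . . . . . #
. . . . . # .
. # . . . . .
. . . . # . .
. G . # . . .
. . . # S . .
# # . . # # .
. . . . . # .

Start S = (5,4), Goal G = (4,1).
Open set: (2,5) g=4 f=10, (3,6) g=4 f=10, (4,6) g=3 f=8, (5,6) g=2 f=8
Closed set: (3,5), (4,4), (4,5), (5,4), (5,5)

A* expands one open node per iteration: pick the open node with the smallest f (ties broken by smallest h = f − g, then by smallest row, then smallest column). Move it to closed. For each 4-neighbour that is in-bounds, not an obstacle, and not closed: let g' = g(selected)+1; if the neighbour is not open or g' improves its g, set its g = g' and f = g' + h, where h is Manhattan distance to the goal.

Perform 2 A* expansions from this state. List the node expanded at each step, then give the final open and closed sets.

order=[(4,6) → (5,6)]; open=[(2,5) g=4 f=10, (3,6) g=4 f=10, (6,6) g=3 f=10]; closed=[(3,5), (4,4), (4,5), (4,6), (5,4), (5,5), (5,6)]

step 1: expand (4,6) (f=8, h=5) → closed; open now [(2,5) g=4 f=10, (3,6) g=4 f=10, (5,6) g=2 f=8]
step 2: expand (5,6) (f=8, h=6) → closed; open now [(2,5) g=4 f=10, (3,6) g=4 f=10, (6,6) g=3 f=10]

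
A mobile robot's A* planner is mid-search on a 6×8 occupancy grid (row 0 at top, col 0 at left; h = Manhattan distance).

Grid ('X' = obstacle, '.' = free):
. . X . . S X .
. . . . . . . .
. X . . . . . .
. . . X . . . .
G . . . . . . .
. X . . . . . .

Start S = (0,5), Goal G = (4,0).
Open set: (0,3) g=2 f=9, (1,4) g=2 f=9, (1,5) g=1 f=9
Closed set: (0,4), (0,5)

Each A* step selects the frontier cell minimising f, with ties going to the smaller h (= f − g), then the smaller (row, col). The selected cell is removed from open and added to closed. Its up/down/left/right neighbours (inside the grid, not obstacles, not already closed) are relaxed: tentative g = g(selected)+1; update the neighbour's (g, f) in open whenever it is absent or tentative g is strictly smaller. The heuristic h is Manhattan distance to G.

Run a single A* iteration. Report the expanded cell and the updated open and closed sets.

step 1: expand (0,3) (f=9, h=7) → closed; open now [(1,3) g=3 f=9, (1,4) g=2 f=9, (1,5) g=1 f=9]

expanded=(0,3); open=[(1,3) g=3 f=9, (1,4) g=2 f=9, (1,5) g=1 f=9]; closed=[(0,3), (0,4), (0,5)]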